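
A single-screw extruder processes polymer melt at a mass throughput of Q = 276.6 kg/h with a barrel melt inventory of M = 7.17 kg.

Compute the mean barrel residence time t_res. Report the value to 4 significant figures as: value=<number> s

value=93.32 s

Throughput in SI: Q_s = 276.6 kg/h ÷ 3600 s/h = 0.0768333 kg/s
t_res = M / Q_s = 7.17 ÷ 0.0768333 = 93.3189 s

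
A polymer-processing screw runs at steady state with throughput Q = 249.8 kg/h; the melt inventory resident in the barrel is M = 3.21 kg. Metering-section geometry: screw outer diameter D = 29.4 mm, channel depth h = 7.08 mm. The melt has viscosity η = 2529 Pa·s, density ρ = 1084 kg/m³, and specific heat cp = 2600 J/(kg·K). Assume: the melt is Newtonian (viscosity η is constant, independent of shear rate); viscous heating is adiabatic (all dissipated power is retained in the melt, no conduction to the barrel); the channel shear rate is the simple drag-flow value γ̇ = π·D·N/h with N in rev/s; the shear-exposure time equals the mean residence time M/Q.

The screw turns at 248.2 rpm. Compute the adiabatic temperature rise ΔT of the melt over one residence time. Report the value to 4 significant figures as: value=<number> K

Convert throughput: Q = 249.8 kg/h = 249.8/3600 = 0.0693889 kg/s
t_res = M / Q_s = 3.21 ÷ 0.0693889 = 46.261 s
D = 29.4 mm = 0.0294 m;  h = 7.08 mm = 0.00708 m;  N = 248.2 rpm / 60 = 4.13667 rev/s
γ̇ = π·D·N / h = π · 0.0294 · 4.13667 / 0.00708 = 53.9653 s⁻¹
Adiabatic rise: ΔT = η γ̇² t_res / (ρ cp) = 2529·(53.9653)²·46.261 / (1084·2600) = 120.89 K

value=120.9 K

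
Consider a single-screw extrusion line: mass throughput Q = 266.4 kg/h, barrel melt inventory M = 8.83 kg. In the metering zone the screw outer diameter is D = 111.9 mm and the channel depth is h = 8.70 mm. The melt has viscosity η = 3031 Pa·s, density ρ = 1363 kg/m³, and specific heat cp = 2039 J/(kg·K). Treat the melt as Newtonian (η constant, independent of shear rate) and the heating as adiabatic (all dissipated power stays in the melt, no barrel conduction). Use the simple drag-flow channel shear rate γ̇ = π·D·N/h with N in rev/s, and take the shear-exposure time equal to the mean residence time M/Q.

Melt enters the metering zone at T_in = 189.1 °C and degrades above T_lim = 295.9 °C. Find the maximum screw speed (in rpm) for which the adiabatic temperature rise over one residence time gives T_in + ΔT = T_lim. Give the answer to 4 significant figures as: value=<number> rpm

value=42.54 rpm

Throughput in SI: Q_s = 266.4 kg/h ÷ 3600 s/h = 0.074 kg/s
t_res = M / Q_s = 8.83 / 0.074 = 119.324 s
Convert to metres: D = 0.1119 m, h = 0.0087 m
ΔT_a = T_lim − T_in = 295.9 °C − 189.1 °C = 106.8 K
γ̇_max² = ΔT_a·ρ·cp / (η·t_res) = [106.8 × 1363 × 2039] / [3031 × 119.324] = 820.672 s⁻²
Take the square root: γ̇_max = √(820.672) = 28.6474 s⁻¹
N_max = γ̇_max·h / (π·D) = 28.6474 · 0.0087 / (π · 0.1119) = 0.708964 rev/s = 42.5378 rpm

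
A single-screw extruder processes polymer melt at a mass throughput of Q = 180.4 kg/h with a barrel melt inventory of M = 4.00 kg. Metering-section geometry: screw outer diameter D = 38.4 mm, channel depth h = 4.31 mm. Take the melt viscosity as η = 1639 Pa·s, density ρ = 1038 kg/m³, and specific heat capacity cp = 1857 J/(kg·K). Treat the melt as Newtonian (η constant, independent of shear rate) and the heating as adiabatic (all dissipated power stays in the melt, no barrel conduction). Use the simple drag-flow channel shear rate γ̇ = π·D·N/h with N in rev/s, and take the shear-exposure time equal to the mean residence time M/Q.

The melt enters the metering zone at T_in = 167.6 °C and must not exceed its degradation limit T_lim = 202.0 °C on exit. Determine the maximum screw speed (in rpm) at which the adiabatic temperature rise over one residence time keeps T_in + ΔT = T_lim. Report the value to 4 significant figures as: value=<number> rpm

value=48.26 rpm

Throughput in SI: Q_s = 180.4 kg/h ÷ 3600 s/h = 0.0501111 kg/s
t_res = M / Q_s = 4.00 ÷ 0.0501111 = 79.8226 s
Convert to metres: D = 0.0384 m, h = 0.00431 m
Allowable rise: ΔT_a = T_lim − T_in = 202.0 − 167.6 = 34.4 K
Invert ΔT = ηγ̇²t_res/(ρcp) for γ̇: γ̇_max² = ΔT_a ρ cp / (η t_res) = 34.4·1038·1857 / (1639·79.8226) = 506.831 s⁻²
γ̇_max = sqrt(506.831) = 22.5129 s⁻¹
N_max = γ̇_max h / (πD) = 22.5129·0.00431/(π·0.0384) = 0.804318 rev/s → ×60 = 48.2591 rpm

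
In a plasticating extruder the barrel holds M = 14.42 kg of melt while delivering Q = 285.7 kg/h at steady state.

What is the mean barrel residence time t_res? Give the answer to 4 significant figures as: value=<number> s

Throughput in SI: Q_s = 285.7 kg/h ÷ 3600 s/h = 0.0793611 kg/s
t_res = M / Q_s = 14.42 ÷ 0.0793611 = 181.701 s

value=181.7 s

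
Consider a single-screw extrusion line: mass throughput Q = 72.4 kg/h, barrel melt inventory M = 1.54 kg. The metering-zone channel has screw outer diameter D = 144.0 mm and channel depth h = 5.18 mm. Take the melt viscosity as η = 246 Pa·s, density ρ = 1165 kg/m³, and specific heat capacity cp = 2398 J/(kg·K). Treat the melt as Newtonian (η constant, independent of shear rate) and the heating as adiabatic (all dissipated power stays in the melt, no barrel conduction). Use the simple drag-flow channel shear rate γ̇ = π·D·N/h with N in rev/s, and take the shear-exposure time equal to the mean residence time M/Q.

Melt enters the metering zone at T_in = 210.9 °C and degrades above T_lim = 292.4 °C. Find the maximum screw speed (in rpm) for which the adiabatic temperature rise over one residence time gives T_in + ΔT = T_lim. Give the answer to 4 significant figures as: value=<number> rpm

value=75.53 rpm

Q_s = Q / 3600 = 72.4 / 3600 = 0.0201111 kg/s
Mean residence time: t_res = M/Q_s = 1.54 kg / 0.0201111 kg/s = 76.5746 s
Convert to metres: D = 0.144 m, h = 0.00518 m
ΔT_a = T_lim − T_in = 292.4 − 210.9 = 81.5 K
Invert ΔT = ηγ̇²t_res/(ρcp) for γ̇: γ̇_max² = ΔT_a ρ cp / (η t_res) = 81.5·1165·2398 / (246·76.5746) = 12086.8 s⁻²
γ̇_max = sqrt(12086.8) = 109.94 s⁻¹
N_max = γ̇_max h / (πD) = 109.94·0.00518/(π·0.144) = 1.25885 rev/s → ×60 = 75.531 rpm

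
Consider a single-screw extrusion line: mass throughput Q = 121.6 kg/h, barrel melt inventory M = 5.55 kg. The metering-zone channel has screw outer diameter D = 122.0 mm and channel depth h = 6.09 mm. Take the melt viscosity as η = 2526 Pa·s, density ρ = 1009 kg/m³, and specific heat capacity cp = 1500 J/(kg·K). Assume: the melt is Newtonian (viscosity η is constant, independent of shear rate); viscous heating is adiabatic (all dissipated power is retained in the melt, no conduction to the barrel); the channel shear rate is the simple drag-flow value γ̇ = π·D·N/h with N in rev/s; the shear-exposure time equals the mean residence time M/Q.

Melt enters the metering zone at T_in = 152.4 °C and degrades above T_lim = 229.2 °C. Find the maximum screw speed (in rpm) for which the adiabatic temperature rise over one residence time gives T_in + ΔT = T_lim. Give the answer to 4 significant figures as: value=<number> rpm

Q_s = Q / 3600 = 121.6 / 3600 = 0.0337778 kg/s
t_res = M / Q_s = 5.55 / 0.0337778 = 164.309 s
Geometry in SI: D = 122.0 mm → 0.122 m, h = 6.09 mm → 0.00609 m
ΔT_a = T_lim − T_in = 229.2 − 152.4 = 76.8 K
γ̇_max² = ΔT_a·ρ·cp / (η·t_res) = [76.8 × 1009 × 1500] / [2526 × 164.309] = 280.058 s⁻²
γ̇_max = sqrt(280.058) = 16.7349 s⁻¹
N_max = γ̇_max h / (πD) = 16.7349·0.00609/(π·0.122) = 0.265908 rev/s → ×60 = 15.9545 rpm

value=15.95 rpm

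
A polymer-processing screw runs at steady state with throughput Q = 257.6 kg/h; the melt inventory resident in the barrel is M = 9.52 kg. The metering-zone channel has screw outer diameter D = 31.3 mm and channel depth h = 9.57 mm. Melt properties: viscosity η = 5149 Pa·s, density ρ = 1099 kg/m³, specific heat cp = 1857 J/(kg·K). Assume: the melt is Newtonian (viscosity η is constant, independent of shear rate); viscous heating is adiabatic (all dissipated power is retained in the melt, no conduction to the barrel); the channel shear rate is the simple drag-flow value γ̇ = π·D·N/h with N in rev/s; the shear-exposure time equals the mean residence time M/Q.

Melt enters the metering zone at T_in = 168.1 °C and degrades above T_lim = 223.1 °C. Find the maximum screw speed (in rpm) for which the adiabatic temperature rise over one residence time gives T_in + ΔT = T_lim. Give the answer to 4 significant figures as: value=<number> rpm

Q_s = Q / 3600 = 257.6 / 3600 = 0.0715556 kg/s
t_res = M / Q_s = 9.52 / 0.0715556 = 133.043 s
Convert to metres: D = 0.0313 m, h = 0.00957 m
ΔT_a = T_lim − T_in = 223.1 °C − 168.1 °C = 55 K
γ̇_max² = ΔT_a·ρ·cp / (η·t_res) = [55 × 1099 × 1857] / [5149 × 133.043] = 163.854 s⁻²
Take the square root: γ̇_max = √(163.854) = 12.8005 s⁻¹
N_max = γ̇_max h / (πD) = 12.8005·0.00957/(π·0.0313) = 1.24579 rev/s → ×60 = 74.7475 rpm

value=74.75 rpm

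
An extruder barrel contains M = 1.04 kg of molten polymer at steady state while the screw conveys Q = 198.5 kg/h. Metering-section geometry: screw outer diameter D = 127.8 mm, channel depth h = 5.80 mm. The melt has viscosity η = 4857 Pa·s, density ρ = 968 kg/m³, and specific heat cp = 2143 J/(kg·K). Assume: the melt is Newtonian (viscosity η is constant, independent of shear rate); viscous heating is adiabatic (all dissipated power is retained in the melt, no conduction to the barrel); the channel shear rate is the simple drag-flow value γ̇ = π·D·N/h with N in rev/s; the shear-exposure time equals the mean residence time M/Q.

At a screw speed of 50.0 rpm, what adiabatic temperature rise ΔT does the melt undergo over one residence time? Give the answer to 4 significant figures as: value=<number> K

Throughput in SI: Q_s = 198.5 kg/h ÷ 3600 s/h = 0.0551389 kg/s
Mean residence time: t_res = M/Q_s = 1.04 kg / 0.0551389 kg/s = 18.8615 s
Geometry in metres: D = 127.8 mm → 0.1278 m, h = 5.80 mm → 0.0058 m; screw speed N = 50.0 rpm = 0.833333 rev/s
γ̇ = π D N / h = (π)(0.1278)(0.833333) / 0.0058 = 57.6861 s⁻¹
ΔT = η·γ̇²·t_res / (ρ·cp) = 4857 · (57.6861)² · 18.8615 / (968 · 2143) = 146.957 K

value=147.0 K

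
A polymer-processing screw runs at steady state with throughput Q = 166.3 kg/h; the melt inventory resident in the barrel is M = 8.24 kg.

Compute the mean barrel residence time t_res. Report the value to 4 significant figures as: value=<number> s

value=178.4 s

Convert throughput: Q = 166.3 kg/h = 166.3/3600 = 0.0461944 kg/s
t_res = M / Q_s = 8.24 ÷ 0.0461944 = 178.376 s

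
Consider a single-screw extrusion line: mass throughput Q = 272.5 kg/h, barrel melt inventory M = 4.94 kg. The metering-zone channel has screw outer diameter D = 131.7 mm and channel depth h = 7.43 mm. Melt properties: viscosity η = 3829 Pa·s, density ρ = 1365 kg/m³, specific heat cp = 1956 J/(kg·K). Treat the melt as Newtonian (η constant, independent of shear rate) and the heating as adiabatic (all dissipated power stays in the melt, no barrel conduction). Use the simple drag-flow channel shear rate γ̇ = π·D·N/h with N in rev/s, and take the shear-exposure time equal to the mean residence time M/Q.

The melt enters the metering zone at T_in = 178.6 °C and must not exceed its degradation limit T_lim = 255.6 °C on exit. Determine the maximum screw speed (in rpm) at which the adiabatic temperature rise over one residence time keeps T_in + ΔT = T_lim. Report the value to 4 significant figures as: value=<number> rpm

Throughput in SI: Q_s = 272.5 kg/h ÷ 3600 s/h = 0.0756944 kg/s
Mean residence time: t_res = M/Q_s = 4.94 kg / 0.0756944 kg/s = 65.2624 s
D = 131.7 mm = 0.1317 m;  h = 7.43 mm = 0.00743 m
ΔT_a = T_lim − T_in = 255.6 − 178.6 = 77 K
Invert ΔT = ηγ̇²t_res/(ρcp) for γ̇: γ̇_max² = ΔT_a ρ cp / (η t_res) = 77·1365·1956 / (3829·65.2624) = 822.705 s⁻²
γ̇_max = √822.705 = 28.6828 s⁻¹
Solve γ̇ = πDN/h for N: N_max = γ̇_max·h/(π·D) = 28.6828 × 0.00743 / (π × 0.1317) = 0.515081 rev/s = 30.9048 rpm

value=30.90 rpm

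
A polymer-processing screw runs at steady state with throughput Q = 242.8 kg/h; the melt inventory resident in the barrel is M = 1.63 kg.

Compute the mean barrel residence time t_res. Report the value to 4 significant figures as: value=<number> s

Convert throughput: Q = 242.8 kg/h = 242.8/3600 = 0.0674444 kg/s
t_res = M / Q_s = 1.63 ÷ 0.0674444 = 24.168 s

value=24.17 s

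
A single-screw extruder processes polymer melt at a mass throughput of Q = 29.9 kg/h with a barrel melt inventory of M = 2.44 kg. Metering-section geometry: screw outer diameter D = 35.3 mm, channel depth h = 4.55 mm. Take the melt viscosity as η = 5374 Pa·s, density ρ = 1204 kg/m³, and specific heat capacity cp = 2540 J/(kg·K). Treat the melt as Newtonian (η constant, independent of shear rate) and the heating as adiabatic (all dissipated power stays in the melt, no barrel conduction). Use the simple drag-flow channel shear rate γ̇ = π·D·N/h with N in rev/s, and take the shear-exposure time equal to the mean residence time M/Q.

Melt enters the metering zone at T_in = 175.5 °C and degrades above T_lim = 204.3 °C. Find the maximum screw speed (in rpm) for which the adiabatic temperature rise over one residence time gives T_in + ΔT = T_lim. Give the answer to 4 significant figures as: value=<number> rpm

value=18.39 rpm

Q_s = Q / 3600 = 29.9 / 3600 = 0.00830556 kg/s
Mean residence time: t_res = M/Q_s = 2.44 kg / 0.00830556 kg/s = 293.779 s
Convert to metres: D = 0.0353 m, h = 0.00455 m
ΔT_a = T_lim − T_in = 204.3 °C − 175.5 °C = 28.8 K
Invert ΔT = ηγ̇²t_res/(ρcp) for γ̇: γ̇_max² = ΔT_a ρ cp / (η t_res) = 28.8·1204·2540 / (5374·293.779) = 55.7871 s⁻²
γ̇_max = sqrt(55.7871) = 7.46908 s⁻¹
N_max = γ̇_max·h / (π·D) = 7.46908 · 0.00455 / (π · 0.0353) = 0.306446 rev/s = 18.3868 rpm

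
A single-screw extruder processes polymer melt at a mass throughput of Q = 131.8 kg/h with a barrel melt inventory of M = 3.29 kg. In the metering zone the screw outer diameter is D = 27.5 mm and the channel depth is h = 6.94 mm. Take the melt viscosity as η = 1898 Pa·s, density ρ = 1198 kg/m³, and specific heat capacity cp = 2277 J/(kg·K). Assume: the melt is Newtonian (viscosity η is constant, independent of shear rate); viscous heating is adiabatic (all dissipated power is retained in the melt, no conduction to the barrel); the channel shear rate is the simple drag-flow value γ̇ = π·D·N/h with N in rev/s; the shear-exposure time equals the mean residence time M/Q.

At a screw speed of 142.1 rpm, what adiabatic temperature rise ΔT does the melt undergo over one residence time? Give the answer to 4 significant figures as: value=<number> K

Q_s = Q / 3600 = 131.8 / 3600 = 0.0366111 kg/s
Mean residence time: t_res = M/Q_s = 3.29 kg / 0.0366111 kg/s = 89.8634 s
D = 27.5 mm = 0.0275 m;  h = 6.94 mm = 0.00694 m;  N = 142.1 rpm / 60 = 2.36833 rev/s
Shear rate: γ̇ = πDN/h = π·0.0275·2.36833/0.00694 = 29.4826 s⁻¹
Adiabatic rise: ΔT = η γ̇² t_res / (ρ cp) = 1898·(29.4826)²·89.8634 / (1198·2277) = 54.349 K

value=54.35 K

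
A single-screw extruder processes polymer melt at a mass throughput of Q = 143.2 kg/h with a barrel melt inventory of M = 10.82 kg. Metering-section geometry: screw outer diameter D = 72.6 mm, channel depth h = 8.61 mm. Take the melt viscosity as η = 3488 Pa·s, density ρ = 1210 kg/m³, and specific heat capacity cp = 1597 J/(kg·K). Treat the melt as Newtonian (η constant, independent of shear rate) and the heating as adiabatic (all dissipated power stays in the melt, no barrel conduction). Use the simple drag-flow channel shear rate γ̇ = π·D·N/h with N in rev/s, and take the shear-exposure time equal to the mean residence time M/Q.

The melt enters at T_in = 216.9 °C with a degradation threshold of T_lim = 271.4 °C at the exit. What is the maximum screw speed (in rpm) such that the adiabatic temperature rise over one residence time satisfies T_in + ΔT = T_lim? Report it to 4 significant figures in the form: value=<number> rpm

value=23.86 rpm

Throughput in SI: Q_s = 143.2 kg/h ÷ 3600 s/h = 0.0397778 kg/s
Mean residence time: t_res = M/Q_s = 10.82 kg / 0.0397778 kg/s = 272.011 s
Geometry in SI: D = 72.6 mm → 0.0726 m, h = 8.61 mm → 0.00861 m
Allowable rise: ΔT_a = T_lim − T_in = 271.4 − 216.9 = 54.5 K
γ̇_max² = ΔT_a·ρ·cp / (η·t_res) = [54.5 × 1210 × 1597] / [3488 × 272.011] = 111 s⁻²
γ̇_max = √111 = 10.5357 s⁻¹
N_max = γ̇_max h / (πD) = 10.5357·0.00861/(π·0.0726) = 0.397721 rev/s → ×60 = 23.8633 rpm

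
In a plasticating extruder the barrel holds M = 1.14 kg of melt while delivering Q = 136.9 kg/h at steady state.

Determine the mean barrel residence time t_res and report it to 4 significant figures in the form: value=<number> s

Throughput in SI: Q_s = 136.9 kg/h ÷ 3600 s/h = 0.0380278 kg/s
t_res = M / Q_s = 1.14 ÷ 0.0380278 = 29.9781 s

value=29.98 s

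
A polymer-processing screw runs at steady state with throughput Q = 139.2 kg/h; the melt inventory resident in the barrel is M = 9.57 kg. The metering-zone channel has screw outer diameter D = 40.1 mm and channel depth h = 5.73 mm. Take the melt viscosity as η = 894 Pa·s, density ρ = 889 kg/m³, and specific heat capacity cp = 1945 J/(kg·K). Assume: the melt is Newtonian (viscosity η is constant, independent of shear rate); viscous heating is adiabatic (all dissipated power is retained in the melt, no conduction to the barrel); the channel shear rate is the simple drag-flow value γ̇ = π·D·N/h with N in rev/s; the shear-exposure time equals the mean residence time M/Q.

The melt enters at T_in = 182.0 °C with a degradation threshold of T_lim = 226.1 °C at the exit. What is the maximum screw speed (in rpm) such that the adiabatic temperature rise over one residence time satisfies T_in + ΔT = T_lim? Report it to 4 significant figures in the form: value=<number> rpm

Throughput in SI: Q_s = 139.2 kg/h ÷ 3600 s/h = 0.0386667 kg/s
t_res = M / Q_s = 9.57 / 0.0386667 = 247.5 s
D = 40.1 mm = 0.0401 m;  h = 5.73 mm = 0.00573 m
ΔT_a = T_lim − T_in = 226.1 − 182.0 = 44.1 K
γ̇_max² = ΔT_a·ρ·cp / (η·t_res) = [44.1 × 889 × 1945] / [894 × 247.5] = 344.625 s⁻²
γ̇_max = sqrt(344.625) = 18.5641 s⁻¹
N_max = γ̇_max h / (πD) = 18.5641·0.00573/(π·0.0401) = 0.844372 rev/s → ×60 = 50.6623 rpm

value=50.66 rpm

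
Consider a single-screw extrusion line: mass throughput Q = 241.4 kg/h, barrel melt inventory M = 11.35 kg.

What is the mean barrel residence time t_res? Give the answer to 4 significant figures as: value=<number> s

Q_s = Q / 3600 = 241.4 / 3600 = 0.0670556 kg/s
t_res = M / Q_s = 11.35 ÷ 0.0670556 = 169.263 s

value=169.3 s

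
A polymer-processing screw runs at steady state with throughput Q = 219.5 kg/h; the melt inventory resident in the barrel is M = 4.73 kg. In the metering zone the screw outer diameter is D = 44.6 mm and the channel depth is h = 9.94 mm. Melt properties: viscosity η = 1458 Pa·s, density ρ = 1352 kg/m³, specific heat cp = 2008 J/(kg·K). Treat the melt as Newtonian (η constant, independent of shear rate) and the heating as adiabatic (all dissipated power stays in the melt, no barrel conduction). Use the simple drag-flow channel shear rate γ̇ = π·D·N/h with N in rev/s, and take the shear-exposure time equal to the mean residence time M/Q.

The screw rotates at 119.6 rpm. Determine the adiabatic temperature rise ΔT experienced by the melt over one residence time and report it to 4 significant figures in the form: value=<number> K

Throughput in SI: Q_s = 219.5 kg/h ÷ 3600 s/h = 0.0609722 kg/s
Mean residence time: t_res = M/Q_s = 4.73 kg / 0.0609722 kg/s = 77.5763 s
Convert to SI: D = 0.0446 m, h = 0.00994 m, N = 119.6/60 = 1.99333 rev/s
γ̇ = π D N / h = (π)(0.0446)(1.99333) / 0.00994 = 28.0982 s⁻¹
Adiabatic rise: ΔT = η γ̇² t_res / (ρ cp) = 1458·(28.0982)²·77.5763 / (1352·2008) = 32.8929 K

value=32.89 K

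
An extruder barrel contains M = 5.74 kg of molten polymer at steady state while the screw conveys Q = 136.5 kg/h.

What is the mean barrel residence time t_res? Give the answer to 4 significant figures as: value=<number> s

Q_s = Q / 3600 = 136.5 / 3600 = 0.0379167 kg/s
t_res = M / Q_s = 5.74 ÷ 0.0379167 = 151.385 s

value=151.4 s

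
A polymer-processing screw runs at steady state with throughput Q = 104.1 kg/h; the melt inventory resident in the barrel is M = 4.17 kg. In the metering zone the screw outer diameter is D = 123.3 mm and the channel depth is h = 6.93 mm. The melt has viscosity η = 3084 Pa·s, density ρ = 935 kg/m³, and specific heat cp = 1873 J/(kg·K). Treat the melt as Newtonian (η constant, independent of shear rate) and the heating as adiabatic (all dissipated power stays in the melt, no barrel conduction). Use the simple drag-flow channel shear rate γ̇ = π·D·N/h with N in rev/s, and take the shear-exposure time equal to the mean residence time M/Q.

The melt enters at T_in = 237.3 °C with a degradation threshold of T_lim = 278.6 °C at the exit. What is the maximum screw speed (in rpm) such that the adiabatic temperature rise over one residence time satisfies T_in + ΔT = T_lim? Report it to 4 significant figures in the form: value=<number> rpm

Convert throughput: Q = 104.1 kg/h = 104.1/3600 = 0.0289167 kg/s
Mean residence time: t_res = M/Q_s = 4.17 kg / 0.0289167 kg/s = 144.207 s
D = 123.3 mm = 0.1233 m;  h = 6.93 mm = 0.00693 m
ΔT_a = T_lim − T_in = 278.6 − 237.3 = 41.3 K
γ̇_max² = ΔT_a·ρ·cp/(η·t_res) = 41.3·935·1873/(3084·144.207) = 162.629 s⁻²
Take the square root: γ̇_max = √(162.629) = 12.7526 s⁻¹
N_max = γ̇_max h / (πD) = 12.7526·0.00693/(π·0.1233) = 0.228149 rev/s → ×60 = 13.689 rpm

value=13.69 rpm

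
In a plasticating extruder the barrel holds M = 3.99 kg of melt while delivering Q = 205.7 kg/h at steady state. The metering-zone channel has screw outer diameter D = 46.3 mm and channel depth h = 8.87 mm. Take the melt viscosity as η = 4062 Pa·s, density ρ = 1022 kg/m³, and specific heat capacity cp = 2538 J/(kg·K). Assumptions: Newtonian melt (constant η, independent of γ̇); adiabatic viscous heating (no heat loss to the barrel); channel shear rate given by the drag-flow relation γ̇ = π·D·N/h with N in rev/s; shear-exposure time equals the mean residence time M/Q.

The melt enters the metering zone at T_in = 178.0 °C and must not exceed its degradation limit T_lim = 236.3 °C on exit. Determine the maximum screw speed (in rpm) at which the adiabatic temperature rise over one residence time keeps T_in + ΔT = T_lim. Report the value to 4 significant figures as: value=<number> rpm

value=84.48 rpm

Throughput in SI: Q_s = 205.7 kg/h ÷ 3600 s/h = 0.0571389 kg/s
t_res = M / Q_s = 3.99 ÷ 0.0571389 = 69.8298 s
Convert to metres: D = 0.0463 m, h = 0.00887 m
ΔT_a = T_lim − T_in = 236.3 − 178.0 = 58.3 K
γ̇_max² = ΔT_a·ρ·cp/(η·t_res) = 58.3·1022·2538/(4062·69.8298) = 533.126 s⁻²
γ̇_max = √533.126 = 23.0895 s⁻¹
Solve γ̇ = πDN/h for N: N_max = γ̇_max·h/(π·D) = 23.0895 × 0.00887 / (π × 0.0463) = 1.40802 rev/s = 84.481 rpm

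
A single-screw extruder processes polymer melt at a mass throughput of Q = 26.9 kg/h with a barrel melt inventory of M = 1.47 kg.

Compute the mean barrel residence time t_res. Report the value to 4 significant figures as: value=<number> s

value=196.7 s

Q_s = Q / 3600 = 26.9 / 3600 = 0.00747222 kg/s
t_res = M / Q_s = 1.47 ÷ 0.00747222 = 196.729 s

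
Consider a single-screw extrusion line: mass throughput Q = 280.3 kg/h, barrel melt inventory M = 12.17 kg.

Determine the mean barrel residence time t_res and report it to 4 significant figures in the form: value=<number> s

value=156.3 s

Throughput in SI: Q_s = 280.3 kg/h ÷ 3600 s/h = 0.0778611 kg/s
t_res = M / Q_s = 12.17 ÷ 0.0778611 = 156.304 s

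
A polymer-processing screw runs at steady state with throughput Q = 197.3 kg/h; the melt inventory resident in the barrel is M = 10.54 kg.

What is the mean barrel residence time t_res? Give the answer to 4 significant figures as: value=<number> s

Throughput in SI: Q_s = 197.3 kg/h ÷ 3600 s/h = 0.0548056 kg/s
t_res = M / Q_s = 10.54 ÷ 0.0548056 = 192.316 s

value=192.3 s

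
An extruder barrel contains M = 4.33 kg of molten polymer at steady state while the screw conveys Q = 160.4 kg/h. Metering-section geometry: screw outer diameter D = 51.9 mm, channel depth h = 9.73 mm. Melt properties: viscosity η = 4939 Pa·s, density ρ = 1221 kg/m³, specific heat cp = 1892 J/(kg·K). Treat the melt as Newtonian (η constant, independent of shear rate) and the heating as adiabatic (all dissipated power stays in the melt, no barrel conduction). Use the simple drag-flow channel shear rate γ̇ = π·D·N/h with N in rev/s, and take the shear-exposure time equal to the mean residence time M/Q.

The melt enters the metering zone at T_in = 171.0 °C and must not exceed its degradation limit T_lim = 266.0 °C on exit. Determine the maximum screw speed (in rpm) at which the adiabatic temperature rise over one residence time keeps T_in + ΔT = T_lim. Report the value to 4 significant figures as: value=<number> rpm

value=76.56 rpm

Q_s = Q / 3600 = 160.4 / 3600 = 0.0445556 kg/s
t_res = M / Q_s = 4.33 / 0.0445556 = 97.182 s
Geometry in SI: D = 51.9 mm → 0.0519 m, h = 9.73 mm → 0.00973 m
Allowable rise: ΔT_a = T_lim − T_in = 266.0 − 171.0 = 95 K
γ̇_max² = ΔT_a·ρ·cp / (η·t_res) = [95 × 1221 × 1892] / [4939 × 97.182] = 457.231 s⁻²
γ̇_max = sqrt(457.231) = 21.383 s⁻¹
N_max = γ̇_max h / (πD) = 21.383·0.00973/(π·0.0519) = 1.27604 rev/s → ×60 = 76.5622 rpm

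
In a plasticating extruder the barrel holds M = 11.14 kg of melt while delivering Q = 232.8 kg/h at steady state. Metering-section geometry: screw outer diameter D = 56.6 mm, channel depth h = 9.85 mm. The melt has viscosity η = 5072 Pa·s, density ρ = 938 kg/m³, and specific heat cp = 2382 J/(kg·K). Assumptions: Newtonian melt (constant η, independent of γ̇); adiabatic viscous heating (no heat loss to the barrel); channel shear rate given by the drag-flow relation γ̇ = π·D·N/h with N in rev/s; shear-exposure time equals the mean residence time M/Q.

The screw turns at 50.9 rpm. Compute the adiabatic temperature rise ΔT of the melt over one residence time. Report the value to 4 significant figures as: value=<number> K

value=91.71 K

Throughput in SI: Q_s = 232.8 kg/h ÷ 3600 s/h = 0.0646667 kg/s
t_res = M / Q_s = 11.14 / 0.0646667 = 172.268 s
Convert to SI: D = 0.0566 m, h = 0.00985 m, N = 50.9/60 = 0.848333 rev/s
Shear rate: γ̇ = πDN/h = π·0.0566·0.848333/0.00985 = 15.3143 s⁻¹
ΔT = η·γ̇²·t_res/(ρ·cp) = [5072 × 15.3143² × 172.268] / [938 × 2382] = 91.7134 K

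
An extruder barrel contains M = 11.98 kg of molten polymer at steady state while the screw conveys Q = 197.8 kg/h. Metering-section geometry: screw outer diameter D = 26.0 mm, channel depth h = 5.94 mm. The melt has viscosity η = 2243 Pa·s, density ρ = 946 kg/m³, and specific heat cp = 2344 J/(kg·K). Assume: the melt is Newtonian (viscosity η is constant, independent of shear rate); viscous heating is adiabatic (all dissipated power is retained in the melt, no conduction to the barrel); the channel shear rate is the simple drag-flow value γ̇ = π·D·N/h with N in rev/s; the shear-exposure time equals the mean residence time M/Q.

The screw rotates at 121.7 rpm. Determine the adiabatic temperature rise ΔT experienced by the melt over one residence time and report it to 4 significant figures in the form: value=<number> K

Q_s = Q / 3600 = 197.8 / 3600 = 0.0549444 kg/s
Mean residence time: t_res = M/Q_s = 11.98 kg / 0.0549444 kg/s = 218.038 s
Convert to SI: D = 0.026 m, h = 0.00594 m, N = 121.7/60 = 2.02833 rev/s
γ̇ = π·D·N / h = π · 0.026 · 2.02833 / 0.00594 = 27.8918 s⁻¹
Adiabatic rise: ΔT = η γ̇² t_res / (ρ cp) = 2243·(27.8918)²·218.038 / (946·2344) = 171.58 K

value=171.6 K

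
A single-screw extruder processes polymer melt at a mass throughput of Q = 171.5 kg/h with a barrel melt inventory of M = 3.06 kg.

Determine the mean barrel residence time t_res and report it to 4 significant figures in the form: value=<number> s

value=64.23 s

Convert throughput: Q = 171.5 kg/h = 171.5/3600 = 0.0476389 kg/s
Mean residence time: t_res = M/Q_s = 3.06 kg / 0.0476389 kg/s = 64.2332 s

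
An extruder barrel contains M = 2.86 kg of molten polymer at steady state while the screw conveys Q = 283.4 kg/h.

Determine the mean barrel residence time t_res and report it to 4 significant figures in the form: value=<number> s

value=36.33 s

Convert throughput: Q = 283.4 kg/h = 283.4/3600 = 0.0787222 kg/s
t_res = M / Q_s = 2.86 ÷ 0.0787222 = 36.3303 s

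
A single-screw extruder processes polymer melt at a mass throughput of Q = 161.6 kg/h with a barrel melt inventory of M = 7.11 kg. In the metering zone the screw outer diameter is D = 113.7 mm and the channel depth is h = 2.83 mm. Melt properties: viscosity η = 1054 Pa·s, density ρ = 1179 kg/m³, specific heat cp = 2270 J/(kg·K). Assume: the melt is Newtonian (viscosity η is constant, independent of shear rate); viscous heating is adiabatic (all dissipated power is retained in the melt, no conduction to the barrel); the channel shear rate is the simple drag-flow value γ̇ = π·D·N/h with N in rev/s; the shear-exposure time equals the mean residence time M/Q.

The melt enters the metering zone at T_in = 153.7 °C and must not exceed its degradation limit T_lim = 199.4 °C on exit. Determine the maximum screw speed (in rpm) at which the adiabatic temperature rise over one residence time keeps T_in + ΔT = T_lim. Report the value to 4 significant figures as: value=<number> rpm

value=12.87 rpm

Convert throughput: Q = 161.6 kg/h = 161.6/3600 = 0.0448889 kg/s
t_res = M / Q_s = 7.11 ÷ 0.0448889 = 158.391 s
D = 113.7 mm = 0.1137 m;  h = 2.83 mm = 0.00283 m
ΔT_a = T_lim − T_in = 199.4 − 153.7 = 45.7 K
γ̇_max² = ΔT_a·ρ·cp/(η·t_res) = 45.7·1179·2270/(1054·158.391) = 732.63 s⁻²
Take the square root: γ̇_max = √(732.63) = 27.0671 s⁻¹
N_max = γ̇_max h / (πD) = 27.0671·0.00283/(π·0.1137) = 0.214446 rev/s → ×60 = 12.8668 rpm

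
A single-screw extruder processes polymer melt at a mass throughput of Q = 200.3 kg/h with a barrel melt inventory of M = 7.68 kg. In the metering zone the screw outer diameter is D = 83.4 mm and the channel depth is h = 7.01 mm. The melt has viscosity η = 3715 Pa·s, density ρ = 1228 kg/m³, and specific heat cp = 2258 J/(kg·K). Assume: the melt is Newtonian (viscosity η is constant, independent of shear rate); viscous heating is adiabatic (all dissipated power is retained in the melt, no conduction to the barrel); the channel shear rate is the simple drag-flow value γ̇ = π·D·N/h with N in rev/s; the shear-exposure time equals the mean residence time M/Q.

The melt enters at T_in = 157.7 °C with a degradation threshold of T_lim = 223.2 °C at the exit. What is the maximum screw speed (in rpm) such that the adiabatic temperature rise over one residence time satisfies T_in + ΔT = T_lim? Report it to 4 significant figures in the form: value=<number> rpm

Q_s = Q / 3600 = 200.3 / 3600 = 0.0556389 kg/s
t_res = M / Q_s = 7.68 / 0.0556389 = 138.033 s
Convert to metres: D = 0.0834 m, h = 0.00701 m
Allowable rise: ΔT_a = T_lim − T_in = 223.2 − 157.7 = 65.5 K
γ̇_max² = ΔT_a·ρ·cp / (η·t_res) = [65.5 × 1228 × 2258] / [3715 × 138.033] = 354.178 s⁻²
γ̇_max = √354.178 = 18.8196 s⁻¹
Solve γ̇ = πDN/h for N: N_max = γ̇_max·h/(π·D) = 18.8196 × 0.00701 / (π × 0.0834) = 0.503516 rev/s = 30.2109 rpm

value=30.21 rpm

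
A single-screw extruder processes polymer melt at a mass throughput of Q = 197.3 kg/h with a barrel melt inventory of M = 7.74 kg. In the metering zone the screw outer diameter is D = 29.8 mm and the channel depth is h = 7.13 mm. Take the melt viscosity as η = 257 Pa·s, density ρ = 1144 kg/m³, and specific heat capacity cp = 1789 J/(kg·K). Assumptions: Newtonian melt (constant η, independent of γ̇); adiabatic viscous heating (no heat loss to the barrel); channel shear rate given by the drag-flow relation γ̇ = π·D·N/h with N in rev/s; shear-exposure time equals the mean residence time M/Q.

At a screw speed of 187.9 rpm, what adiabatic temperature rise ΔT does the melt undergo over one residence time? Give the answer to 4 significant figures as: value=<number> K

Throughput in SI: Q_s = 197.3 kg/h ÷ 3600 s/h = 0.0548056 kg/s
Mean residence time: t_res = M/Q_s = 7.74 kg / 0.0548056 kg/s = 141.227 s
Convert to SI: D = 0.0298 m, h = 0.00713 m, N = 187.9/60 = 3.13167 rev/s
Shear rate: γ̇ = πDN/h = π·0.0298·3.13167/0.00713 = 41.1199 s⁻¹
Adiabatic rise: ΔT = η γ̇² t_res / (ρ cp) = 257·(41.1199)²·141.227 / (1144·1789) = 29.9859 K

value=29.99 K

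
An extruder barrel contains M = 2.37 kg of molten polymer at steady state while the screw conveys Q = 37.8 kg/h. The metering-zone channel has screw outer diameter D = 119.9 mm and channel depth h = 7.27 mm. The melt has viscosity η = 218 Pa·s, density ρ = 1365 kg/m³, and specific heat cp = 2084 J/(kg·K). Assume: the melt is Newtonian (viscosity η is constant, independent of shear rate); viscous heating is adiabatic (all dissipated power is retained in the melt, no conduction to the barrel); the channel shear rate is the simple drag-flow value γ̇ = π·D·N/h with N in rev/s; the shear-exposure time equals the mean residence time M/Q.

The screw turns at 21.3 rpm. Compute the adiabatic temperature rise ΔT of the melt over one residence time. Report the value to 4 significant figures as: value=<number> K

value=5.852 K

Q_s = Q / 3600 = 37.8 / 3600 = 0.0105 kg/s
t_res = M / Q_s = 2.37 / 0.0105 = 225.714 s
Geometry in metres: D = 119.9 mm → 0.1199 m, h = 7.27 mm → 0.00727 m; screw speed N = 21.3 rpm = 0.355 rev/s
γ̇ = π D N / h = (π)(0.1199)(0.355) / 0.00727 = 18.3934 s⁻¹
ΔT = η·γ̇²·t_res/(ρ·cp) = [218 × 18.3934² × 225.714] / [1365 × 2084] = 5.85209 K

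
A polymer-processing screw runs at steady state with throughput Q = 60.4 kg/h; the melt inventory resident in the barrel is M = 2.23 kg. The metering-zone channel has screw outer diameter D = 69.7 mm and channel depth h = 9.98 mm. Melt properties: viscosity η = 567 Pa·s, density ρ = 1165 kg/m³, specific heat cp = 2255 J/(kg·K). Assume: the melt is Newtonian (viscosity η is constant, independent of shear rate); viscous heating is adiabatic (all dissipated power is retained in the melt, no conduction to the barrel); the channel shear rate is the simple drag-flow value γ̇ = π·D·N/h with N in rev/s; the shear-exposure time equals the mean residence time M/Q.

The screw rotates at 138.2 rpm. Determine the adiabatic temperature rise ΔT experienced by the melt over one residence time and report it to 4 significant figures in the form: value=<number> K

value=73.27 K

Q_s = Q / 3600 = 60.4 / 3600 = 0.0167778 kg/s
Mean residence time: t_res = M/Q_s = 2.23 kg / 0.0167778 kg/s = 132.914 s
Geometry in metres: D = 69.7 mm → 0.0697 m, h = 9.98 mm → 0.00998 m; screw speed N = 138.2 rpm = 2.30333 rev/s
γ̇ = π·D·N / h = π · 0.0697 · 2.30333 / 0.00998 = 50.5369 s⁻¹
ΔT = η·γ̇²·t_res / (ρ·cp) = 567 · (50.5369)² · 132.914 / (1165 · 2255) = 73.2654 K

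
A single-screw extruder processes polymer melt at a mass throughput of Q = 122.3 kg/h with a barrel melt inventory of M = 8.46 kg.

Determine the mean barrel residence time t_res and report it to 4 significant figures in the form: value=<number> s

value=249.0 s

Q_s = Q / 3600 = 122.3 / 3600 = 0.0339722 kg/s
Mean residence time: t_res = M/Q_s = 8.46 kg / 0.0339722 kg/s = 249.027 s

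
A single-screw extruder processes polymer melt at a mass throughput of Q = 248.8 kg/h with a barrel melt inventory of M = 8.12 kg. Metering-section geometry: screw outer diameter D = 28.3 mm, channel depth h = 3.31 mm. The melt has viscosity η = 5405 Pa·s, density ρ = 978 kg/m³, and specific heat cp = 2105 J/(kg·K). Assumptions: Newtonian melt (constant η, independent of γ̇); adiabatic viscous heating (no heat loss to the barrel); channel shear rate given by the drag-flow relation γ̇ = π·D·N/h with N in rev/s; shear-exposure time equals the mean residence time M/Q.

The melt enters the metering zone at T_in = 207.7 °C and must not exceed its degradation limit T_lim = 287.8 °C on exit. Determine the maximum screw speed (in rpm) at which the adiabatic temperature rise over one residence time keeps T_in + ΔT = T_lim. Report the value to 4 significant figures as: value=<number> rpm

value=36.00 rpm

Convert throughput: Q = 248.8 kg/h = 248.8/3600 = 0.0691111 kg/s
t_res = M / Q_s = 8.12 ÷ 0.0691111 = 117.492 s
Geometry in SI: D = 28.3 mm → 0.0283 m, h = 3.31 mm → 0.00331 m
Allowable rise: ΔT_a = T_lim − T_in = 287.8 − 207.7 = 80.1 K
γ̇_max² = ΔT_a·ρ·cp / (η·t_res) = [80.1 × 978 × 2105] / [5405 × 117.492] = 259.669 s⁻²
Take the square root: γ̇_max = √(259.669) = 16.1142 s⁻¹
Solve γ̇ = πDN/h for N: N_max = γ̇_max·h/(π·D) = 16.1142 × 0.00331 / (π × 0.0283) = 0.599931 rev/s = 35.9959 rpm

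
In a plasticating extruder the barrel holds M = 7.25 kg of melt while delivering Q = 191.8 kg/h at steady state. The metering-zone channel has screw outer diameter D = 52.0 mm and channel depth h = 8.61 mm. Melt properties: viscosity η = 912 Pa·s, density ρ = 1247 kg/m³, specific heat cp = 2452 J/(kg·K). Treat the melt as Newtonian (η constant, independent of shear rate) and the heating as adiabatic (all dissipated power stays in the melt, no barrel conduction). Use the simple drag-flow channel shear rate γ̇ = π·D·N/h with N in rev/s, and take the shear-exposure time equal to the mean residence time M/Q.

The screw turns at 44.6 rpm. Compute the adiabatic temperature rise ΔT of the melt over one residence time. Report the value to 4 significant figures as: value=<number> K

value=8.074 K

Convert throughput: Q = 191.8 kg/h = 191.8/3600 = 0.0532778 kg/s
t_res = M / Q_s = 7.25 ÷ 0.0532778 = 136.079 s
Convert to SI: D = 0.052 m, h = 0.00861 m, N = 44.6/60 = 0.743333 rev/s
Shear rate: γ̇ = πDN/h = π·0.052·0.743333/0.00861 = 14.1037 s⁻¹
Adiabatic rise: ΔT = η γ̇² t_res / (ρ cp) = 912·(14.1037)²·136.079 / (1247·2452) = 8.0736 K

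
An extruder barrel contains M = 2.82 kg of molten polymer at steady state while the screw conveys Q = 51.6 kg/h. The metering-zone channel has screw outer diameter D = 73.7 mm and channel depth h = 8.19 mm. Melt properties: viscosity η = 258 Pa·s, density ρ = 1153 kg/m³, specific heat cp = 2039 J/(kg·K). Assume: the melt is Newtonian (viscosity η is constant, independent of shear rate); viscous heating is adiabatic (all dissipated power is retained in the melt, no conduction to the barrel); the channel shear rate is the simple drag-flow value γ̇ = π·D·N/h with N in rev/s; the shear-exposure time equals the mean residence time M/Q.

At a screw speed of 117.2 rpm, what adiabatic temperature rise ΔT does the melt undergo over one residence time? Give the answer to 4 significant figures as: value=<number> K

value=65.84 K

Convert throughput: Q = 51.6 kg/h = 51.6/3600 = 0.0143333 kg/s
t_res = M / Q_s = 2.82 / 0.0143333 = 196.744 s
D = 73.7 mm = 0.0737 m;  h = 8.19 mm = 0.00819 m;  N = 117.2 rpm / 60 = 1.95333 rev/s
γ̇ = π D N / h = (π)(0.0737)(1.95333) / 0.00819 = 55.2217 s⁻¹
ΔT = η·γ̇²·t_res / (ρ·cp) = 258 · (55.2217)² · 196.744 / (1153 · 2039) = 65.8407 K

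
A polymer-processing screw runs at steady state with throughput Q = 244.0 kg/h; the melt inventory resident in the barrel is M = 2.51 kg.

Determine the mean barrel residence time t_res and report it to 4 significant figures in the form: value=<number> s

value=37.03 s

Q_s = Q / 3600 = 244.0 / 3600 = 0.0677778 kg/s
t_res = M / Q_s = 2.51 / 0.0677778 = 37.0328 s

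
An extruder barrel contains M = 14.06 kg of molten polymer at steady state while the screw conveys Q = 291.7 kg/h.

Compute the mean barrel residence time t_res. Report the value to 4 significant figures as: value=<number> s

value=173.5 s

Throughput in SI: Q_s = 291.7 kg/h ÷ 3600 s/h = 0.0810278 kg/s
Mean residence time: t_res = M/Q_s = 14.06 kg / 0.0810278 kg/s = 173.521 s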